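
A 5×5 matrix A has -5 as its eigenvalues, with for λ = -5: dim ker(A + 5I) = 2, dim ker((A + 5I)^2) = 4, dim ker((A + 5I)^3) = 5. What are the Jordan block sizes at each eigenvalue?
Jordan blocks: (-5, 3), (-5, 2)

λ = -5: successive nullity increments [2, 2, 1] count blocks of size ≥ k; block sizes are [3, 2].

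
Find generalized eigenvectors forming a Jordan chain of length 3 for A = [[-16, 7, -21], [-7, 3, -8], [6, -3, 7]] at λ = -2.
v_1 = [[-2, -1, 1]]^T, v_2 = [[0, 1, 0]]^T, v_3 = [[7, 5, -3]]^T

We seek v_1 ∈ ker((A + 2I)^3) \ ker((A + 2I)^2), then set v_{i+1} = (A + 2I) v_i.

One such chain is v_1 = [[-2, -1, 1]]^T, v_2 = [[0, 1, 0]]^T, v_3 = [[7, 5, -3]]^T. Check: (A + 2I) v_3 = [[0, 0, 0]]^T = 0.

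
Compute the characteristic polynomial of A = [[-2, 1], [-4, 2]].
χ_A(x) = x^2

xI - A = [[x + 2, -1], [4, x - 2]].

Expanding det(xI - A) along the first row:
det(xI - A) = + (x + 2)·det([[x - 2]]) - (-1)·det([[4]]).

Evaluating gives χ_A(x) = x^2.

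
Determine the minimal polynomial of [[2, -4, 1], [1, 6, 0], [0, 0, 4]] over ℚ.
The characteristic polynomial factors as (x - 4)^3. The minimal polynomial is ∏(x - λ)^{k_λ} where k_λ is the size of the largest Jordan block at λ.

For λ = 4: rank(A - 4I) = 2, and the largest Jordan block has size 3 (the smallest k with rank((A - 4I)^k) = rank((A - 4I)^(k+1))).

So m_A(x) = (x - 4)^3.

m_A(x) = (x - 4)^3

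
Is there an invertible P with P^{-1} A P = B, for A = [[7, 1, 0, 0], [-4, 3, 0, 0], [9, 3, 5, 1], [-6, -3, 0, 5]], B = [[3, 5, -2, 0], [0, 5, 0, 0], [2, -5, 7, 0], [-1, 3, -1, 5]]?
Yes.

Two matrices over a field are similar if and only if they have the same invariant factors.

Both A and B have characteristic polynomial (x - 5)^4 and minimal polynomial (x - 5)^2. Computing further, both have invariant factors (x - 5)^2, (x - 5)^2. Hence A and B are similar.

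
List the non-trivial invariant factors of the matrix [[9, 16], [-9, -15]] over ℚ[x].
The Jordan structure of A has elementary divisors (x + 3)^2. Arranging the block sizes at each eigenvalue in decreasing order and taking row products gives the invariant factors.

Invariant factors (smallest first, each dividing the next): (x + 3)^2.

Check: the last factor (x + 3)^2 is the minimal polynomial, and the product (x + 3)^2 is the characteristic polynomial.

(x + 3)^2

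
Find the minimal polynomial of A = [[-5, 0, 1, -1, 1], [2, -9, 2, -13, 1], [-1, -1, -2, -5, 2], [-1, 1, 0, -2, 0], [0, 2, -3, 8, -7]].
m_A(x) = (x + 5)^3

The characteristic polynomial factors as (x + 5)^5. The minimal polynomial is ∏(x - λ)^{k_λ} where k_λ is the size of the largest Jordan block at λ.

For λ = -5: rank(A + 5I) = 3, and the largest Jordan block has size 3 (the smallest k with rank((A + 5I)^k) = rank((A + 5I)^(k+1))).

So m_A(x) = (x + 5)^3.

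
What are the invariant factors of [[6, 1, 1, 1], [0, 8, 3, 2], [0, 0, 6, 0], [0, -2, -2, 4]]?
x - 6, (x - 6)^3

The Jordan structure of A has elementary divisors (x - 6)^3, (x - 6). Arranging the block sizes at each eigenvalue in decreasing order and taking row products gives the invariant factors.

Invariant factors (smallest first, each dividing the next): x - 6, (x - 6)^3.

Check: the last factor (x - 6)^3 is the minimal polynomial, and the product (x - 6)^4 is the characteristic polynomial.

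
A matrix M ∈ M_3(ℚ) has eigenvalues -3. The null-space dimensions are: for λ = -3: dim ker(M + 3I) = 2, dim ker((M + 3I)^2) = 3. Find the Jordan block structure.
λ = -3: successive nullity increments [2, 1] count blocks of size ≥ k; block sizes are [2, 1].

Jordan blocks: (-3, 2), (-3, 1)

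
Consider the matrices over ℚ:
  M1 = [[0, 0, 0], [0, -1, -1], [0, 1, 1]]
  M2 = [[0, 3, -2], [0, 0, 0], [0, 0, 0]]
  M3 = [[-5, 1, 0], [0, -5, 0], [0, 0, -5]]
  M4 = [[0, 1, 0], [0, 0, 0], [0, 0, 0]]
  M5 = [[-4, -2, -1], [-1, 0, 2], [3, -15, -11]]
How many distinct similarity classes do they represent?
Characteristic polynomials: χ_{M1} = x^3, χ_{M2} = x^3, χ_{M3} = (x + 5)^3, χ_{M4} = x^3, χ_{M5} = (x + 5)^3.

{M1, M2, M4}: invariant factors x, x^2.

{M3}: invariant factors x + 5, (x + 5)^2.

{M5}: invariant factors (x + 5)^3.

Matrices are similar if and only if their invariant-factor lists agree; the partition into similarity classes is {M1, M2, M4}, {M3}, {M5}.

3 classes: {M1, M2, M4}, {M3}, {M5}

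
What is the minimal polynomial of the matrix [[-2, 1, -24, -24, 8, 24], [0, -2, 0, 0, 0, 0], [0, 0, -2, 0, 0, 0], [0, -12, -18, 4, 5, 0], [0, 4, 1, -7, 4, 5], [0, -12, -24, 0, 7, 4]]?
m_A(x) = (x - 4)^3(x + 2)^2

The characteristic polynomial factors as (x - 4)^3(x + 2)^3. The minimal polynomial is ∏(x - λ)^{k_λ} where k_λ is the size of the largest Jordan block at λ.

For λ = -2: rank(A + 2I) = 4, and the largest Jordan block has size 2 (the smallest k with rank((A + 2I)^k) = rank((A + 2I)^(k+1))).
For λ = 4: rank(A - 4I) = 5, and the largest Jordan block has size 3 (the smallest k with rank((A - 4I)^k) = rank((A - 4I)^(k+1))).

So m_A(x) = (x - 4)^3(x + 2)^2.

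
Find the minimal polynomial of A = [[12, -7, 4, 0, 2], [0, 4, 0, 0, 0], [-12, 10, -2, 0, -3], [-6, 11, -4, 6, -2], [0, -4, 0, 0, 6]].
The characteristic polynomial factors as (x - 6)^3(x - 4)^2. The minimal polynomial is ∏(x - λ)^{k_λ} where k_λ is the size of the largest Jordan block at λ.

For λ = 4: rank(A - 4I) = 4, and the largest Jordan block has size 2 (the smallest k with rank((A - 4I)^k) = rank((A - 4I)^(k+1))).
For λ = 6: rank(A - 6I) = 3, and the largest Jordan block has size 2 (the smallest k with rank((A - 6I)^k) = rank((A - 6I)^(k+1))).

So m_A(x) = (x - 6)^2(x - 4)^2.

m_A(x) = (x - 6)^2(x - 4)^2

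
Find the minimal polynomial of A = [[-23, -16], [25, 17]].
m_A(x) = (x + 3)^2

The characteristic polynomial factors as (x + 3)^2. The minimal polynomial is ∏(x - λ)^{k_λ} where k_λ is the size of the largest Jordan block at λ.

For λ = -3: rank(A + 3I) = 1, and the largest Jordan block has size 2 (the smallest k with rank((A + 3I)^k) = rank((A + 3I)^(k+1))).

So m_A(x) = (x + 3)^2.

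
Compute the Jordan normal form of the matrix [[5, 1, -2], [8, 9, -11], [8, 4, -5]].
The characteristic polynomial is det(xI - A) = (x - 3)^3, so the eigenvalues are 3 (algebraic multiplicity 3).

For λ = 3: rank(A - 3I) = 2, rank((A - 3I)^2) = 1, rank((A - 3I)^3) = 0. The eigenspace has dimension 3 - 2 = 1, so there is 1 Jordan block; the rank sequence gives block sizes [3].

Assembling the blocks gives the Jordan form J above.

J = [[3, 1, 0], [0, 3, 1], [0, 0, 3]]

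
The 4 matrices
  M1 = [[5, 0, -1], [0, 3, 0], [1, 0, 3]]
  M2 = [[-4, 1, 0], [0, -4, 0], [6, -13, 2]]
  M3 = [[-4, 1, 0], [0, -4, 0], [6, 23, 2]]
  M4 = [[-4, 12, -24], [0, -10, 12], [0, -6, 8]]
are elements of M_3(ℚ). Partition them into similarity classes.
Characteristic polynomials: χ_{M1} = (x - 4)^2(x - 3), χ_{M2} = (x - 2)(x + 4)^2, χ_{M3} = (x - 2)(x + 4)^2, χ_{M4} = (x - 2)(x + 4)^2.

{M1}: invariant factors (x - 4)^2(x - 3).

{M2, M3}: invariant factors (x - 2)(x + 4)^2.

{M4}: invariant factors x + 4, (x - 2)(x + 4).

Matrices are similar if and only if their invariant-factor lists agree; the partition into similarity classes is {M1}, {M2, M3}, {M4}.

3 classes: {M1}, {M2, M3}, {M4}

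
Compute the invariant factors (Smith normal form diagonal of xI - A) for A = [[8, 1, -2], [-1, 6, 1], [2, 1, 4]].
(x - 6)^3

The Jordan structure of A has elementary divisors (x - 6)^3. Arranging the block sizes at each eigenvalue in decreasing order and taking row products gives the invariant factors.

Invariant factors (smallest first, each dividing the next): (x - 6)^3.

Check: the last factor (x - 6)^3 is the minimal polynomial, and the product (x - 6)^3 is the characteristic polynomial.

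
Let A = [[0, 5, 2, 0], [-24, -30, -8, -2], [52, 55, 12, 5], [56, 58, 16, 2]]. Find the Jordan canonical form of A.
J = [[-4, 1, 0, 0], [0, -4, 0, 0], [0, 0, -4, 1], [0, 0, 0, -4]]

The characteristic polynomial is det(xI - A) = (x + 4)^4, so the eigenvalues are -4 (algebraic multiplicity 4).

For λ = -4: rank(A + 4I) = 2, rank((A + 4I)^2) = 0. The eigenspace has dimension 4 - 2 = 2, so there are 2 Jordan blocks; the rank sequence gives block sizes [2, 2].

Assembling the blocks gives the Jordan form J above.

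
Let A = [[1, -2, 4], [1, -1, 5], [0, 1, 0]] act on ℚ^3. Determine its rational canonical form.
The invariant factors of A (the non-unit diagonal entries of the Smith normal form of xI - A over ℚ[x]) are x^3 - 4x + 1, each dividing the next. The characteristic polynomial is their product, x^3 - 4x + 1.

The rational canonical form is the block-diagonal matrix of companion matrices C(f_i):
R = [[0, 0, -1], [1, 0, 4], [0, 1, 0]].

Note the characteristic polynomial does not split into linear factors over ℚ, so A has no Jordan form over ℚ; the rational canonical form exists over any field.

R = [[0, 0, -1], [1, 0, 4], [0, 1, 0]]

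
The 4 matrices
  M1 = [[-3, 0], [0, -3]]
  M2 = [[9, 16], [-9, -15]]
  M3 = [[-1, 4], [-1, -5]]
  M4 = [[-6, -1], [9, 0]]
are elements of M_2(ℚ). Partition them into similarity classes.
Characteristic polynomials: χ_{M1} = (x + 3)^2, χ_{M2} = (x + 3)^2, χ_{M3} = (x + 3)^2, χ_{M4} = (x + 3)^2.

{M1}: invariant factors x + 3, x + 3.

{M2, M3, M4}: invariant factors (x + 3)^2.

Matrices are similar if and only if their invariant-factor lists agree; the partition into similarity classes is {M1}, {M2, M3, M4}.

2 classes: {M1}, {M2, M3, M4}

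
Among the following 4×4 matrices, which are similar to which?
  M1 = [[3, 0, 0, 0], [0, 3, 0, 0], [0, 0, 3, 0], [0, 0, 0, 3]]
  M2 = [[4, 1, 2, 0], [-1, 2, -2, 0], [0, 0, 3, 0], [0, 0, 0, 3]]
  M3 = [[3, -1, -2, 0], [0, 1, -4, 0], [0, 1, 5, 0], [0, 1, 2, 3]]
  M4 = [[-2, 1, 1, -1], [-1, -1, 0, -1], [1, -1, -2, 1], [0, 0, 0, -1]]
3 classes: {M1}, {M2, M3}, {M4}

Characteristic polynomials: χ_{M1} = (x - 3)^4, χ_{M2} = (x - 3)^4, χ_{M3} = (x - 3)^4, χ_{M4} = (x + 1)^2(x + 2)^2.

{M1}: invariant factors x - 3, x - 3, x - 3, x - 3.

{M2, M3}: invariant factors x - 3, x - 3, (x - 3)^2.

{M4}: invariant factors x + 1, (x + 1)(x + 2)^2.

Matrices are similar if and only if their invariant-factor lists agree; the partition into similarity classes is {M1}, {M2, M3}, {M4}.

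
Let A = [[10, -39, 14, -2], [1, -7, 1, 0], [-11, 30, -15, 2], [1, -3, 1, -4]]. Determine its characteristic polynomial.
xI - A = [[x - 10, 39, -14, 2], [-1, x + 7, -1, 0], [11, -30, x + 15, -2], [-1, 3, -1, x + 4]].

Expanding det(xI - A) along the first row:
det(xI - A) = + (x - 10)·det([[x + 7, -1, 0], [-30, x + 15, -2], [3, -1, x + 4]]) - (39)·det([[-1, -1, 0], [11, x + 15, -2], [-1, -1, x + 4]]) + (-14)·det([[-1, x + 7, 0], [11, -30, -2], [-1, 3, x + 4]]) - (2)·det([[-1, x + 7, -1], [11, -30, x + 15], [-1, 3, -1]]).

Evaluating gives χ_A(x) = x^4 + 16x^3 + 96x^2 + 256x + 256 = (x + 4)^4.

χ_A(x) = (x + 4)^4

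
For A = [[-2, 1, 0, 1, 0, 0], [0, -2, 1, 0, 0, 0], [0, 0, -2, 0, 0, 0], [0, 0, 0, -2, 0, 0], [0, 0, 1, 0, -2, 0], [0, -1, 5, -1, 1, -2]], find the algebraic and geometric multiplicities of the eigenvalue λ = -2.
The characteristic polynomial is (x + 2)^6, so the factor x + 2 appears with exponent 6: the algebraic multiplicity is 6.

rank(A + 2I) = 3, so the eigenspace has dimension 6 - 3 = 3: the geometric multiplicity is 3.

Since 3 < 6, A is not diagonalizable.

algebraic multiplicity 6, geometric multiplicity 3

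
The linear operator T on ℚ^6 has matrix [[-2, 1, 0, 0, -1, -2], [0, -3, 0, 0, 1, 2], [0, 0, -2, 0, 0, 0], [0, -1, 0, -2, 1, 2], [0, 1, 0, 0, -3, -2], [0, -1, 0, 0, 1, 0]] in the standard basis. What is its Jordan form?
J = [[-2, 1, 0, 0, 0, 0], [0, -2, 0, 0, 0, 0], [0, 0, -2, 0, 0, 0], [0, 0, 0, -2, 0, 0], [0, 0, 0, 0, -2, 0], [0, 0, 0, 0, 0, -2]]

The characteristic polynomial is det(xI - A) = (x + 2)^6, so the eigenvalues are -2 (algebraic multiplicity 6).

For λ = -2: rank(A + 2I) = 1, rank((A + 2I)^2) = 0. The eigenspace has dimension 6 - 1 = 5, so there are 5 Jordan blocks; the rank sequence gives block sizes [2, 1, 1, 1, 1].

Assembling the blocks gives the Jordan form J above.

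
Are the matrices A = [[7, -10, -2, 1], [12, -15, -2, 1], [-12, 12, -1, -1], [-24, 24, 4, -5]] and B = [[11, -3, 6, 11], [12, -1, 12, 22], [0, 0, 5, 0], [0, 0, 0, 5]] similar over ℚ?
No.

trace(A) = -14 but trace(B) = 20. The trace is a similarity invariant, so A and B are not similar.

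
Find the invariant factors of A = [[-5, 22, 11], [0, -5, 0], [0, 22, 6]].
x + 5, (x - 6)(x + 5)

The Jordan structure of A has elementary divisors (x + 5), (x + 5), (x - 6). Arranging the block sizes at each eigenvalue in decreasing order and taking row products gives the invariant factors.

Invariant factors (smallest first, each dividing the next): x + 5, (x - 6)(x + 5).

Check: the last factor (x - 6)(x + 5) is the minimal polynomial, and the product (x - 6)(x + 5)^2 is the characteristic polynomial.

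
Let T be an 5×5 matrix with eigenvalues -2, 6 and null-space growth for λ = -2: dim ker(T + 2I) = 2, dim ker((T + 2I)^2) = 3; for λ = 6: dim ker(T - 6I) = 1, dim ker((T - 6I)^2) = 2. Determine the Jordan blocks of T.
λ = -2: successive nullity increments [2, 1] count blocks of size ≥ k; block sizes are [2, 1].
λ = 6: successive nullity increments [1, 1] count blocks of size ≥ k; block sizes are [2].

Jordan blocks: (-2, 2), (-2, 1), (6, 2)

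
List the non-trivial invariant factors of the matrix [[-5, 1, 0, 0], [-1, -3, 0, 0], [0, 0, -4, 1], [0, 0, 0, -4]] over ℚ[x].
The Jordan structure of A has elementary divisors (x + 4)^2, (x + 4)^2. Arranging the block sizes at each eigenvalue in decreasing order and taking row products gives the invariant factors.

Invariant factors (smallest first, each dividing the next): (x + 4)^2, (x + 4)^2.

Check: the last factor (x + 4)^2 is the minimal polynomial, and the product (x + 4)^4 is the characteristic polynomial.

(x + 4)^2, (x + 4)^2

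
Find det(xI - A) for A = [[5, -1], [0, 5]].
χ_A(x) = (x - 5)^2

xI - A = [[x - 5, 1], [0, x - 5]].

Expanding det(xI - A) along the first row:
det(xI - A) = + (x - 5)·det([[x - 5]]) - (1)·det([[0]]).

Evaluating gives χ_A(x) = x^2 - 10x + 25 = (x - 5)^2.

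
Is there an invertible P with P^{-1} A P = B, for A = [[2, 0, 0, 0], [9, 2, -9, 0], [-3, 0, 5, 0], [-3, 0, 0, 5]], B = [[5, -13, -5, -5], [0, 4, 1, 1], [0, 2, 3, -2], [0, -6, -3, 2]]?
No.

Both have characteristic polynomial (x - 5)^2(x - 2)^2, but the minimal polynomial of A is (x - 5)(x - 2) while the minimal polynomial of B is (x - 5)(x - 2)^2. The minimal polynomial is a similarity invariant, so A and B are not similar.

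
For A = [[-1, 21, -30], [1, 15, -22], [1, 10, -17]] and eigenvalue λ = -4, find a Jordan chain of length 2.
v_1 = [[1, 0, 0]]^T, v_2 = [[3, 1, 1]]^T

We seek v_1 ∈ ker((A + 4I)^2) \ ker(A + 4I), then set v_{i+1} = (A + 4I) v_i.

One such chain is v_1 = [[1, 0, 0]]^T, v_2 = [[3, 1, 1]]^T. Check: (A + 4I) v_2 = [[0, 0, 0]]^T = 0.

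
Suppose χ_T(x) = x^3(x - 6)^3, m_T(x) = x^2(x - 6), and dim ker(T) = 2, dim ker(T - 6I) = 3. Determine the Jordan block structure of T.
λ = 0: algebraic multiplicity 3 (exponent in χ_T), largest block size 2 (exponent in m_T), 2 blocks (geometric multiplicity). These force block sizes [2, 1].
λ = 6: algebraic multiplicity 3 (exponent in χ_T), largest block size 1 (exponent in m_T), 3 blocks (geometric multiplicity). These force block sizes [1, 1, 1].

Jordan blocks: (0, 2), (0, 1), (6, 1), (6, 1), (6, 1)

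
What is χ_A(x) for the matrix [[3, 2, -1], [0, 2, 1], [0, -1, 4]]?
xI - A = [[x - 3, -2, 1], [0, x - 2, -1], [0, 1, x - 4]].

Expanding det(xI - A) along the first row:
det(xI - A) = + (x - 3)·det([[x - 2, -1], [1, x - 4]]) - (-2)·det([[0, -1], [0, x - 4]]) + (1)·det([[0, x - 2], [0, 1]]).

Evaluating gives χ_A(x) = x^3 - 9x^2 + 27x - 27 = (x - 3)^3.

χ_A(x) = (x - 3)^3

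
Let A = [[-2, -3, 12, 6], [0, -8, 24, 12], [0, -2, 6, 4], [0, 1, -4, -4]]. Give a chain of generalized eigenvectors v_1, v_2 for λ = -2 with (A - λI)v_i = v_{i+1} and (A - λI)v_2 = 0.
We seek v_1 ∈ ker((A + 2I)^2) \ ker(A + 2I), then set v_{i+1} = (A + 2I) v_i.

One such chain is v_1 = [[2, 5, 1, 0]]^T, v_2 = [[-3, -6, -2, 1]]^T. Check: (A + 2I) v_2 = [[0, 0, 0, 0]]^T = 0.

v_1 = [[2, 5, 1, 0]]^T, v_2 = [[-3, -6, -2, 1]]^T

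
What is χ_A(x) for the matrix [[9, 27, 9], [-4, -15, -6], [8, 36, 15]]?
χ_A(x) = (x - 3)^3

xI - A = [[x - 9, -27, -9], [4, x + 15, 6], [-8, -36, x - 15]].

Expanding det(xI - A) along the first row:
det(xI - A) = + (x - 9)·det([[x + 15, 6], [-36, x - 15]]) - (-27)·det([[4, 6], [-8, x - 15]]) + (-9)·det([[4, x + 15], [-8, -36]]).

Evaluating gives χ_A(x) = x^3 - 9x^2 + 27x - 27 = (x - 3)^3.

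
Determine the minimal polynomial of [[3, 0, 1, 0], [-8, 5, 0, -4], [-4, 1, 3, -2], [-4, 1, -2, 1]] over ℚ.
m_A(x) = (x - 3)^3

The characteristic polynomial factors as (x - 3)^4. The minimal polynomial is ∏(x - λ)^{k_λ} where k_λ is the size of the largest Jordan block at λ.

For λ = 3: rank(A - 3I) = 2, and the largest Jordan block has size 3 (the smallest k with rank((A - 3I)^k) = rank((A - 3I)^(k+1))).

So m_A(x) = (x - 3)^3.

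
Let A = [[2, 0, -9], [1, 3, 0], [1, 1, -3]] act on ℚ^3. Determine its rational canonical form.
The invariant factors of A (the non-unit diagonal entries of the Smith normal form of xI - A over ℚ[x]) are x^2(x - 2), each dividing the next. The characteristic polynomial is their product, x^2(x - 2).

The rational canonical form is the block-diagonal matrix of companion matrices C(f_i):
R = [[0, 0, 0], [1, 0, 0], [0, 1, 2]].

R = [[0, 0, 0], [1, 0, 0], [0, 1, 2]]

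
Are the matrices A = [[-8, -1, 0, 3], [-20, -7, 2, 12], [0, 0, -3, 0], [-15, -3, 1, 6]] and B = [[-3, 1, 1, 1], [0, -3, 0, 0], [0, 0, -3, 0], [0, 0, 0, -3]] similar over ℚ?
No.

Both have characteristic polynomial (x + 3)^4, but the minimal polynomial of A is (x + 3)^3 while the minimal polynomial of B is (x + 3)^2. The minimal polynomial is a similarity invariant, so A and B are not similar.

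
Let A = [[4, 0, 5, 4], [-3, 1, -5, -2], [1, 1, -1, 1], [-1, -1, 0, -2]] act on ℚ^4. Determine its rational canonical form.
R = [[-1, 0, 0, 0], [0, 0, 0, 0], [0, 1, 0, 4], [0, 0, 1, 3]]

The invariant factors of A (the non-unit diagonal entries of the Smith normal form of xI - A over ℚ[x]) are x + 1, x(x - 4)(x + 1), each dividing the next. The characteristic polynomial is their product, x(x - 4)(x + 1)^2.

The rational canonical form is the block-diagonal matrix of companion matrices C(f_i):
R = [[-1, 0, 0, 0], [0, 0, 0, 0], [0, 1, 0, 4], [0, 0, 1, 3]].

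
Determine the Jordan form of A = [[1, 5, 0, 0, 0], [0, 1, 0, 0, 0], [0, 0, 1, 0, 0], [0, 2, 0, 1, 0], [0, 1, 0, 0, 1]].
J = [[1, 1, 0, 0, 0], [0, 1, 0, 0, 0], [0, 0, 1, 0, 0], [0, 0, 0, 1, 0], [0, 0, 0, 0, 1]]

The characteristic polynomial is det(xI - A) = (x - 1)^5, so the eigenvalues are 1 (algebraic multiplicity 5).

For λ = 1: rank(A - I) = 1, rank((A - I)^2) = 0. The eigenspace has dimension 5 - 1 = 4, so there are 4 Jordan blocks; the rank sequence gives block sizes [2, 1, 1, 1].

Assembling the blocks gives the Jordan form J above.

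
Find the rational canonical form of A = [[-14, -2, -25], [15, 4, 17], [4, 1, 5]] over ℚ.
R = [[0, 0, -3], [1, 0, -7], [0, 1, -5]]

The invariant factors of A (the non-unit diagonal entries of the Smith normal form of xI - A over ℚ[x]) are (x + 1)^2(x + 3), each dividing the next. The characteristic polynomial is their product, (x + 1)^2(x + 3).

The rational canonical form is the block-diagonal matrix of companion matrices C(f_i):
R = [[0, 0, -3], [1, 0, -7], [0, 1, -5]].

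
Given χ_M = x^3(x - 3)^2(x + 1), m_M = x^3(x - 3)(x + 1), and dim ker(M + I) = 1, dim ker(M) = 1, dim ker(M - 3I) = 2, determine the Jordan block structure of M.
Jordan blocks: (-1, 1), (0, 3), (3, 1), (3, 1)

λ = -1: algebraic multiplicity 1 (exponent in χ_M), largest block size 1 (exponent in m_M), 1 block (geometric multiplicity). This forces block sizes [1].
λ = 0: algebraic multiplicity 3 (exponent in χ_M), largest block size 3 (exponent in m_M), 1 block (geometric multiplicity). This forces block sizes [3].
λ = 3: algebraic multiplicity 2 (exponent in χ_M), largest block size 1 (exponent in m_M), 2 blocks (geometric multiplicity). These force block sizes [1, 1].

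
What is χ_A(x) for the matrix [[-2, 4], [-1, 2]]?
xI - A = [[x + 2, -4], [1, x - 2]].

Expanding det(xI - A) along the first row:
det(xI - A) = + (x + 2)·det([[x - 2]]) - (-4)·det([[1]]).

Evaluating gives χ_A(x) = x^2.

χ_A(x) = x^2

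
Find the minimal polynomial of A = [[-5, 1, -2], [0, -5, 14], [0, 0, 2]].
m_A(x) = (x - 2)(x + 5)^2

The characteristic polynomial factors as (x - 2)(x + 5)^2. The minimal polynomial is ∏(x - λ)^{k_λ} where k_λ is the size of the largest Jordan block at λ.

For λ = -5: rank(A + 5I) = 2, and the largest Jordan block has size 2 (the smallest k with rank((A + 5I)^k) = rank((A + 5I)^(k+1))).
For λ = 2: rank(A - 2I) = 2, and the largest Jordan block has size 1 (the smallest k with rank((A - 2I)^k) = rank((A - 2I)^(k+1))).

So m_A(x) = (x - 2)(x + 5)^2.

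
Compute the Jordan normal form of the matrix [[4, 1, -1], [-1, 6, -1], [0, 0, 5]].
J = [[5, 1, 0], [0, 5, 0], [0, 0, 5]]

The characteristic polynomial is det(xI - A) = (x - 5)^3, so the eigenvalues are 5 (algebraic multiplicity 3).

For λ = 5: rank(A - 5I) = 1, rank((A - 5I)^2) = 0. The eigenspace has dimension 3 - 1 = 2, so there are 2 Jordan blocks; the rank sequence gives block sizes [2, 1].

Assembling the blocks gives the Jordan form J above.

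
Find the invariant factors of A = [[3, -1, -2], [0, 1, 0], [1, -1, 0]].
The Jordan structure of A has elementary divisors (x - 1)^2, (x - 2). Arranging the block sizes at each eigenvalue in decreasing order and taking row products gives the invariant factors.

Invariant factors (smallest first, each dividing the next): (x - 2)(x - 1)^2.

Check: the last factor (x - 2)(x - 1)^2 is the minimal polynomial, and the product (x - 2)(x - 1)^2 is the characteristic polynomial.

(x - 2)(x - 1)^2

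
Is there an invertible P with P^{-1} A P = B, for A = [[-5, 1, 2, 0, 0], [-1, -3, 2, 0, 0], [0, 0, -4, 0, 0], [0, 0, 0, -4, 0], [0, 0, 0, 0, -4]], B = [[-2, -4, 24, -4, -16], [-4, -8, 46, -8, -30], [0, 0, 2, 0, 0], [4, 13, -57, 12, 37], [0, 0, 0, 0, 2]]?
trace(A) = -20 but trace(B) = 6. The trace is a similarity invariant, so A and B are not similar.

No.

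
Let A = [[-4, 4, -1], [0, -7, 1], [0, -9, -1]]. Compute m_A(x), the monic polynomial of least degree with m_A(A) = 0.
The characteristic polynomial factors as (x + 4)^3. The minimal polynomial is ∏(x - λ)^{k_λ} where k_λ is the size of the largest Jordan block at λ.

For λ = -4: rank(A + 4I) = 2, and the largest Jordan block has size 3 (the smallest k with rank((A + 4I)^k) = rank((A + 4I)^(k+1))).

So m_A(x) = (x + 4)^3.

m_A(x) = (x + 4)^3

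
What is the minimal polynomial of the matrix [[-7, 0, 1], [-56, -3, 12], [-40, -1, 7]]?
The characteristic polynomial factors as (x + 1)^3. The minimal polynomial is ∏(x - λ)^{k_λ} where k_λ is the size of the largest Jordan block at λ.

For λ = -1: rank(A + I) = 2, and the largest Jordan block has size 3 (the smallest k with rank((A + I)^k) = rank((A + I)^(k+1))).

So m_A(x) = (x + 1)^3.

m_A(x) = (x + 1)^3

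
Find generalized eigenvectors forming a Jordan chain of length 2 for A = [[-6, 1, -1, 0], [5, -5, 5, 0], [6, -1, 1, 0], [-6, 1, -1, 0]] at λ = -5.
We seek v_1 ∈ ker((A + 5I)^2) \ ker(A + 5I), then set v_{i+1} = (A + 5I) v_i.

One such chain is v_1 = [[0, 1, 0, 0]]^T, v_2 = [[1, 0, -1, 1]]^T. Check: (A + 5I) v_2 = [[0, 0, 0, 0]]^T = 0.

v_1 = [[0, 1, 0, 0]]^T, v_2 = [[1, 0, -1, 1]]^T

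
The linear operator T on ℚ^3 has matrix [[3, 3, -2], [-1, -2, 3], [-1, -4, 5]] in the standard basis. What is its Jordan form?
The characteristic polynomial is det(xI - A) = (x - 2)^3, so the eigenvalues are 2 (algebraic multiplicity 3).

For λ = 2: rank(A - 2I) = 2, rank((A - 2I)^2) = 1, rank((A - 2I)^3) = 0. The eigenspace has dimension 3 - 2 = 1, so there is 1 Jordan block; the rank sequence gives block sizes [3].

Assembling the blocks gives the Jordan form J above.

J = [[2, 1, 0], [0, 2, 1], [0, 0, 2]]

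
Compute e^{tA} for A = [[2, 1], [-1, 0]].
e^{tA} = [[(t + 1)*e^{t}, t*e^{t}], [-t*e^{t}, (1 - t)*e^{t}]]

A has Jordan form J = [[1, 1], [0, 1]] with A = PJP^{-1}, so e^{tA} = P e^{tJ} P^{-1}.

For a Jordan block J_k(λ), e^{tJ_k(λ)} = e^{λt} · (I + tN + t^2 N^2/2! + ... + t^{k-1} N^{k-1}/(k-1)!) where N is the nilpotent superdiagonal part.

Assembling the blocks and conjugating back gives the entries of e^{tA} as shown above.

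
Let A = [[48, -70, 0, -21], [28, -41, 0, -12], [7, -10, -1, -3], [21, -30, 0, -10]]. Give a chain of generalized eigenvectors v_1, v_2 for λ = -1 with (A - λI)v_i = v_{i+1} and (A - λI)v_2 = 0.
We seek v_1 ∈ ker((A + I)^2) \ ker(A + I), then set v_{i+1} = (A + I) v_i.

One such chain is v_1 = [[-4, -2, 0, -3]]^T, v_2 = [[7, 4, 1, 3]]^T. Check: (A + I) v_2 = [[0, 0, 0, 0]]^T = 0.

v_1 = [[-4, -2, 0, -3]]^T, v_2 = [[7, 4, 1, 3]]^T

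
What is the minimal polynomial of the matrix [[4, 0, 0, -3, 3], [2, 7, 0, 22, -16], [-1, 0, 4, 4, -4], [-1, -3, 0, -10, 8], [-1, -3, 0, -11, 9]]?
The characteristic polynomial factors as (x - 4)^3(x - 1)^2. The minimal polynomial is ∏(x - λ)^{k_λ} where k_λ is the size of the largest Jordan block at λ.

For λ = 1: rank(A - I) = 3, and the largest Jordan block has size 1 (the smallest k with rank((A - I)^k) = rank((A - I)^(k+1))).
For λ = 4: rank(A - 4I) = 3, and the largest Jordan block has size 2 (the smallest k with rank((A - 4I)^k) = rank((A - 4I)^(k+1))).

So m_A(x) = (x - 4)^2(x - 1).

m_A(x) = (x - 4)^2(x - 1)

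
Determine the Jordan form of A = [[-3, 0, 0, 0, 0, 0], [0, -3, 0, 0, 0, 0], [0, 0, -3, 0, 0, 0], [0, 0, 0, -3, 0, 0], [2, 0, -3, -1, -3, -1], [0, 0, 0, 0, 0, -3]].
J = [[-3, 1, 0, 0, 0, 0], [0, -3, 0, 0, 0, 0], [0, 0, -3, 0, 0, 0], [0, 0, 0, -3, 0, 0], [0, 0, 0, 0, -3, 0], [0, 0, 0, 0, 0, -3]]

The characteristic polynomial is det(xI - A) = (x + 3)^6, so the eigenvalues are -3 (algebraic multiplicity 6).

For λ = -3: rank(A + 3I) = 1, rank((A + 3I)^2) = 0. The eigenspace has dimension 6 - 1 = 5, so there are 5 Jordan blocks; the rank sequence gives block sizes [2, 1, 1, 1, 1].

Assembling the blocks gives the Jordan form J above.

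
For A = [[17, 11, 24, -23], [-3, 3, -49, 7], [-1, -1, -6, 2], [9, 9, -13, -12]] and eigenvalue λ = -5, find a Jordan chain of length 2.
We seek v_1 ∈ ker((A + 5I)^2) \ ker(A + 5I), then set v_{i+1} = (A + 5I) v_i.

One such chain is v_1 = [[-2, 4, 1, 1]]^T, v_2 = [[1, -4, -1, -2]]^T. Check: (A + 5I) v_2 = [[0, 0, 0, 0]]^T = 0.

v_1 = [[-2, 4, 1, 1]]^T, v_2 = [[1, -4, -1, -2]]^T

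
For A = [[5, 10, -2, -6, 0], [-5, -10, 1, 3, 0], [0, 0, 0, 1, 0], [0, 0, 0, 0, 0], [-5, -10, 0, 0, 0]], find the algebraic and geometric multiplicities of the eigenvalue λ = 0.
algebraic multiplicity 4, geometric multiplicity 2

The characteristic polynomial is x^4(x + 5), so the factor x appears with exponent 4: the algebraic multiplicity is 4.

rank(A) = 3, so the eigenspace has dimension 5 - 3 = 2: the geometric multiplicity is 2.

Since 2 < 4, A is not diagonalizable.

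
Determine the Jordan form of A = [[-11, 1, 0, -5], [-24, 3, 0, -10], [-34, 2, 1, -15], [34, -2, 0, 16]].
J = [[1, 1, 0, 0], [0, 1, 0, 0], [0, 0, 1, 0], [0, 0, 0, 6]]

The characteristic polynomial is det(xI - A) = (x - 6)(x - 1)^3, so the eigenvalues are 1 (algebraic multiplicity 3), 6 (algebraic multiplicity 1).

For λ = 1: rank(A - I) = 2, rank((A - I)^2) = 1. The eigenspace has dimension 4 - 2 = 2, so there are 2 Jordan blocks; the rank sequence gives block sizes [2, 1].

For λ = 6: algebraic multiplicity 1 gives one 1×1 block.

Assembling the blocks gives the Jordan form J above.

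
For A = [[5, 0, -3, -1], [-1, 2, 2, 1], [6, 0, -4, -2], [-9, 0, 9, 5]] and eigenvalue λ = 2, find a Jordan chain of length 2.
v_1 = [[0, 1, -1, 2]]^T, v_2 = [[1, 0, 2, -3]]^T

We seek v_1 ∈ ker((A - 2I)^2) \ ker(A - 2I), then set v_{i+1} = (A - 2I) v_i.

One such chain is v_1 = [[0, 1, -1, 2]]^T, v_2 = [[1, 0, 2, -3]]^T. Check: (A - 2I) v_2 = [[0, 0, 0, 0]]^T = 0.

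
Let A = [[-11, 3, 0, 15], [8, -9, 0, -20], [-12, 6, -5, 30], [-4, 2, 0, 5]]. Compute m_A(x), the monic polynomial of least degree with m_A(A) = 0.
m_A(x) = (x + 5)^2

The characteristic polynomial factors as (x + 5)^4. The minimal polynomial is ∏(x - λ)^{k_λ} where k_λ is the size of the largest Jordan block at λ.

For λ = -5: rank(A + 5I) = 1, and the largest Jordan block has size 2 (the smallest k with rank((A + 5I)^k) = rank((A + 5I)^(k+1))).

So m_A(x) = (x + 5)^2.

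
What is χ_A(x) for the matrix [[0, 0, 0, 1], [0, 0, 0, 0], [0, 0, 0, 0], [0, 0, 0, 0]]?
χ_A(x) = x^4

xI - A = [[x, 0, 0, -1], [0, x, 0, 0], [0, 0, x, 0], [0, 0, 0, x]].

Expanding det(xI - A) along the first row:
det(xI - A) = + (x)·det([[x, 0, 0], [0, x, 0], [0, 0, x]]) - (0)·det([[0, 0, 0], [0, x, 0], [0, 0, x]]) + (0)·det([[0, x, 0], [0, 0, 0], [0, 0, x]]) - (-1)·det([[0, x, 0], [0, 0, x], [0, 0, 0]]).

Evaluating gives χ_A(x) = x^4.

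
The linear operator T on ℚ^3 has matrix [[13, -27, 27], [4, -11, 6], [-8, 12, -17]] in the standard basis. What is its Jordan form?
The characteristic polynomial is det(xI - A) = (x + 5)^3, so the eigenvalues are -5 (algebraic multiplicity 3).

For λ = -5: rank(A + 5I) = 1, rank((A + 5I)^2) = 0. The eigenspace has dimension 3 - 1 = 2, so there are 2 Jordan blocks; the rank sequence gives block sizes [2, 1].

Assembling the blocks gives the Jordan form J above.

J = [[-5, 1, 0], [0, -5, 0], [0, 0, -5]]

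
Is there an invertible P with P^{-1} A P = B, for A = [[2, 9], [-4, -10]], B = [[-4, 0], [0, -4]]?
No.

Both have characteristic polynomial (x + 4)^2, but the minimal polynomial of A is (x + 4)^2 while the minimal polynomial of B is x + 4. The minimal polynomial is a similarity invariant, so A and B are not similar.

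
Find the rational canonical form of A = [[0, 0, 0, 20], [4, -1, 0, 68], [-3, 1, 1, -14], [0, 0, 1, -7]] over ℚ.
R = [[0, 0, 0, 20], [1, 0, 0, 1], [0, 1, 0, -13], [0, 0, 1, -7]]

The invariant factors of A (the non-unit diagonal entries of the Smith normal form of xI - A over ℚ[x]) are (x - 1)(x + 4)(x^2 + 4x + 5), each dividing the next. The characteristic polynomial is their product, (x - 1)(x + 4)(x^2 + 4x + 5).

The rational canonical form is the block-diagonal matrix of companion matrices C(f_i):
R = [[0, 0, 0, 20], [1, 0, 0, 1], [0, 1, 0, -13], [0, 0, 1, -7]].

Note the characteristic polynomial does not split into linear factors over ℚ, so A has no Jordan form over ℚ; the rational canonical form exists over any field.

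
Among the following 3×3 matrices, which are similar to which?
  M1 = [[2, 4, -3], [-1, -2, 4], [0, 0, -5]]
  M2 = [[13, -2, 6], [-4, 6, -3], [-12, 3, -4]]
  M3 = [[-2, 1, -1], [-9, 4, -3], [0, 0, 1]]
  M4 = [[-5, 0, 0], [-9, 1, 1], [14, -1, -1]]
3 classes: {M1, M4}, {M2}, {M3}

Characteristic polynomials: χ_{M1} = x^2(x + 5), χ_{M2} = (x - 5)^3, χ_{M3} = (x - 1)^3, χ_{M4} = x^2(x + 5).

{M1, M4}: invariant factors x^2(x + 5).

{M2}: invariant factors x - 5, (x - 5)^2.

{M3}: invariant factors x - 1, (x - 1)^2.

Matrices are similar if and only if their invariant-factor lists agree; the partition into similarity classes is {M1, M4}, {M2}, {M3}.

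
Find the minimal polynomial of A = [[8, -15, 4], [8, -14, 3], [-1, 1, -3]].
m_A(x) = (x + 3)^3

The characteristic polynomial factors as (x + 3)^3. The minimal polynomial is ∏(x - λ)^{k_λ} where k_λ is the size of the largest Jordan block at λ.

For λ = -3: rank(A + 3I) = 2, and the largest Jordan block has size 3 (the smallest k with rank((A + 3I)^k) = rank((A + 3I)^(k+1))).

So m_A(x) = (x + 3)^3.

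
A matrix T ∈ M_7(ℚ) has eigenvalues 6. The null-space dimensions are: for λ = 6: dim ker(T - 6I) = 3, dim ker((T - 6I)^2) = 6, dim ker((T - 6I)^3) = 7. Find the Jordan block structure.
Jordan blocks: (6, 3), (6, 2), (6, 2)

λ = 6: successive nullity increments [3, 3, 1] count blocks of size ≥ k; block sizes are [3, 2, 2].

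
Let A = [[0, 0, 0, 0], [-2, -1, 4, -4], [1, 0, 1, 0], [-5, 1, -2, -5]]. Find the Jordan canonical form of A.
The characteristic polynomial is det(xI - A) = x(x - 1)(x + 3)^2, so the eigenvalues are -3 (algebraic multiplicity 2), 0 (algebraic multiplicity 1), 1 (algebraic multiplicity 1).

For λ = -3: rank(A + 3I) = 3, rank((A + 3I)^2) = 2. The eigenspace has dimension 4 - 3 = 1, so there is 1 Jordan block; the rank sequence gives block sizes [2].

For λ = 0: algebraic multiplicity 1 gives one 1×1 block.

For λ = 1: algebraic multiplicity 1 gives one 1×1 block.

Assembling the blocks gives the Jordan form J above.

J = [[-3, 1, 0, 0], [0, -3, 0, 0], [0, 0, 0, 0], [0, 0, 0, 1]]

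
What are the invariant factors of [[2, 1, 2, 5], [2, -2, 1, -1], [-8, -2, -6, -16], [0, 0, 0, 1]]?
The Jordan structure of A has elementary divisors (x + 2)^3, (x - 1). Arranging the block sizes at each eigenvalue in decreasing order and taking row products gives the invariant factors.

Invariant factors (smallest first, each dividing the next): (x - 1)(x + 2)^3.

Check: the last factor (x - 1)(x + 2)^3 is the minimal polynomial, and the product (x - 1)(x + 2)^3 is the characteristic polynomial.

(x - 1)(x + 2)^3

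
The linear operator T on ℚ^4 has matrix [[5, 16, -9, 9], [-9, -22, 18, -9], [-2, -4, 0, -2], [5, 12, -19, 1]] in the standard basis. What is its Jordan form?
The characteristic polynomial is det(xI - A) = (x + 4)^4, so the eigenvalues are -4 (algebraic multiplicity 4).

For λ = -4: rank(A + 4I) = 2, rank((A + 4I)^2) = 0. The eigenspace has dimension 4 - 2 = 2, so there are 2 Jordan blocks; the rank sequence gives block sizes [2, 2].

Assembling the blocks gives the Jordan form J above.

J = [[-4, 1, 0, 0], [0, -4, 0, 0], [0, 0, -4, 1], [0, 0, 0, -4]]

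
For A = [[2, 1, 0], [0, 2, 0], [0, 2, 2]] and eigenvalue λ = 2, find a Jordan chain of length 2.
We seek v_1 ∈ ker((A - 2I)^2) \ ker(A - 2I), then set v_{i+1} = (A - 2I) v_i.

One such chain is v_1 = [[0, 1, -1]]^T, v_2 = [[1, 0, 2]]^T. Check: (A - 2I) v_2 = [[0, 0, 0]]^T = 0.

v_1 = [[0, 1, -1]]^T, v_2 = [[1, 0, 2]]^T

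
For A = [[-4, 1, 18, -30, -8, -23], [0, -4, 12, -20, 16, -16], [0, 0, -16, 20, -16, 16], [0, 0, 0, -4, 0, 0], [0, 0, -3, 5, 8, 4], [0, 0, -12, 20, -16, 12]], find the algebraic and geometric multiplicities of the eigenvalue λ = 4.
algebraic multiplicity 2, geometric multiplicity 1

The characteristic polynomial is (x - 4)^2(x + 4)^4, so the factor x - 4 appears with exponent 2: the algebraic multiplicity is 2.

rank(A - 4I) = 5, so the eigenspace has dimension 6 - 5 = 1: the geometric multiplicity is 1.

Since 1 < 2, A is not diagonalizable.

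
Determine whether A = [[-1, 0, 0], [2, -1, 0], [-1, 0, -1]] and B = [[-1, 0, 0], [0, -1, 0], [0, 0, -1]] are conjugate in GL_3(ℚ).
No.

Both have characteristic polynomial (x + 1)^3, but the minimal polynomial of A is (x + 1)^2 while the minimal polynomial of B is x + 1. The minimal polynomial is a similarity invariant, so A and B are not similar.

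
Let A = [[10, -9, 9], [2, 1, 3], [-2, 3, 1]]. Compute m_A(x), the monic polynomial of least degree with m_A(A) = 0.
m_A(x) = (x - 4)^2

The characteristic polynomial factors as (x - 4)^3. The minimal polynomial is ∏(x - λ)^{k_λ} where k_λ is the size of the largest Jordan block at λ.

For λ = 4: rank(A - 4I) = 1, and the largest Jordan block has size 2 (the smallest k with rank((A - 4I)^k) = rank((A - 4I)^(k+1))).

So m_A(x) = (x - 4)^2.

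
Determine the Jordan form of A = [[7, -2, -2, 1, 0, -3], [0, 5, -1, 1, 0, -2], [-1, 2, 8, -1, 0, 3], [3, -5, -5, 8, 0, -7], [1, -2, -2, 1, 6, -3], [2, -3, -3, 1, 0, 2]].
The characteristic polynomial is det(xI - A) = (x - 6)^6, so the eigenvalues are 6 (algebraic multiplicity 6).

For λ = 6: rank(A - 6I) = 2, rank((A - 6I)^2) = 0. The eigenspace has dimension 6 - 2 = 4, so there are 4 Jordan blocks; the rank sequence gives block sizes [2, 2, 1, 1].

Assembling the blocks gives the Jordan form J above.

J = [[6, 1, 0, 0, 0, 0], [0, 6, 0, 0, 0, 0], [0, 0, 6, 1, 0, 0], [0, 0, 0, 6, 0, 0], [0, 0, 0, 0, 6, 0], [0, 0, 0, 0, 0, 6]]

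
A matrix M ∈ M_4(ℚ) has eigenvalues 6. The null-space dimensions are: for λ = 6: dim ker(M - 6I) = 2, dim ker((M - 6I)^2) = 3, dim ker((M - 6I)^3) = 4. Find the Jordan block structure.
Jordan blocks: (6, 3), (6, 1)

λ = 6: successive nullity increments [2, 1, 1] count blocks of size ≥ k; block sizes are [3, 1].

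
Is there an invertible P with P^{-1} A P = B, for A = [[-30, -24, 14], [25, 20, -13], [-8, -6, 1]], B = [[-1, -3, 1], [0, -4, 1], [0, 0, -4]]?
Yes.

Two matrices over a field are similar if and only if they have the same invariant factors.

Both A and B have characteristic polynomial (x + 1)(x + 4)^2 and minimal polynomial (x + 1)(x + 4)^2. Computing further, both have invariant factors (x + 1)(x + 4)^2. Hence A and B are similar.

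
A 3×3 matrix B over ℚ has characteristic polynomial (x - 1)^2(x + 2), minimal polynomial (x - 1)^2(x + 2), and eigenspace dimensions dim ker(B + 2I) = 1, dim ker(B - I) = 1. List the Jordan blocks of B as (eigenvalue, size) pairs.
Jordan blocks: (-2, 1), (1, 2)

λ = -2: algebraic multiplicity 1 (exponent in χ_B), largest block size 1 (exponent in m_B), 1 block (geometric multiplicity). This forces block sizes [1].
λ = 1: algebraic multiplicity 2 (exponent in χ_B), largest block size 2 (exponent in m_B), 1 block (geometric multiplicity). This forces block sizes [2].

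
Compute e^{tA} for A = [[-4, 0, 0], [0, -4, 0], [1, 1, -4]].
e^{tA} = [[e^{-4*t}, 0, 0], [0, e^{-4*t}, 0], [t*e^{-4*t}, t*e^{-4*t}, e^{-4*t}]]

A has Jordan form J = [[-4, 1, 0], [0, -4, 0], [0, 0, -4]] with A = PJP^{-1}, so e^{tA} = P e^{tJ} P^{-1}.

For a Jordan block J_k(λ), e^{tJ_k(λ)} = e^{λt} · (I + tN + t^2 N^2/2! + ... + t^{k-1} N^{k-1}/(k-1)!) where N is the nilpotent superdiagonal part.

Assembling the blocks and conjugating back gives the entries of e^{tA} as shown above.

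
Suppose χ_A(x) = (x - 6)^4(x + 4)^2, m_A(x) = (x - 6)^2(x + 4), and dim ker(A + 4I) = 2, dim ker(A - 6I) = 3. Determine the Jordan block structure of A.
Jordan blocks: (-4, 1), (-4, 1), (6, 2), (6, 1), (6, 1)

λ = -4: algebraic multiplicity 2 (exponent in χ_A), largest block size 1 (exponent in m_A), 2 blocks (geometric multiplicity). These force block sizes [1, 1].
λ = 6: algebraic multiplicity 4 (exponent in χ_A), largest block size 2 (exponent in m_A), 3 blocks (geometric multiplicity). These force block sizes [2, 1, 1].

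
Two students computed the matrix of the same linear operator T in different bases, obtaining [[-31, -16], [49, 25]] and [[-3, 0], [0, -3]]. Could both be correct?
Both have characteristic polynomial (x + 3)^2, but the minimal polynomial of A is (x + 3)^2 while the minimal polynomial of B is x + 3. The minimal polynomial is a similarity invariant, so A and B are not similar.

No.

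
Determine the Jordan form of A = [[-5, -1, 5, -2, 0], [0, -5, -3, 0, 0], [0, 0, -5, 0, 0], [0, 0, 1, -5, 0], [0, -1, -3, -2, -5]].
J = [[-5, 1, 0, 0, 0], [0, -5, 1, 0, 0], [0, 0, -5, 0, 0], [0, 0, 0, -5, 0], [0, 0, 0, 0, -5]]

The characteristic polynomial is det(xI - A) = (x + 5)^5, so the eigenvalues are -5 (algebraic multiplicity 5).

For λ = -5: rank(A + 5I) = 2, rank((A + 5I)^2) = 1, rank((A + 5I)^3) = 0. The eigenspace has dimension 5 - 2 = 3, so there are 3 Jordan blocks; the rank sequence gives block sizes [3, 1, 1].

Assembling the blocks gives the Jordan form J above.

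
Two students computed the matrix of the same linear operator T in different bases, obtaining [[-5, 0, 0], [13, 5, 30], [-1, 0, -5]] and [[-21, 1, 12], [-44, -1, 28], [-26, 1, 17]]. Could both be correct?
Yes.

Two matrices over a field are similar if and only if they have the same invariant factors.

Both A and B have characteristic polynomial (x - 5)(x + 5)^2 and minimal polynomial (x - 5)(x + 5)^2. Computing further, both have invariant factors (x - 5)(x + 5)^2. Hence A and B are similar.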